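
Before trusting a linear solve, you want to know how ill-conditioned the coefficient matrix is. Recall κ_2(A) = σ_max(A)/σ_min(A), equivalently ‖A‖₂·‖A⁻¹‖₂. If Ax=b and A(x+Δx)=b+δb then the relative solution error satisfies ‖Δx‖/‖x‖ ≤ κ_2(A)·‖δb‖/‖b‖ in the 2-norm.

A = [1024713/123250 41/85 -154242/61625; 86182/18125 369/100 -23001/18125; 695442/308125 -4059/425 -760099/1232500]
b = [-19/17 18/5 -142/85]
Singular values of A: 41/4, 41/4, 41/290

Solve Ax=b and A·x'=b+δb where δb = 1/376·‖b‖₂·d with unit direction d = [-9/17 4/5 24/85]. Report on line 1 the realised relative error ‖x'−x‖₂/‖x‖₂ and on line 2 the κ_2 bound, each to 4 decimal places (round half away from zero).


0.0037
0.1928

from the listed singular values, σ₁ = 41/4, σ_n = 41/290
κ_2(A) = (41/4) / (41/290) = 72.5000
bound on ‖Δx‖/‖x‖: κ·ε = 72.5000·1/376 = 0.1928
solve Ax = b  →  x = [5.9789 0.2732 20.3598]
‖b‖₂ = 4.1231 and ‖x‖₂ = 21.2213
re-solving with b+δb shifts x by Δx of norm 0.0776
relative error = 0.0037
tightness: 0.0037 against a bound of 0.1928 (unrounded ratio ≈ 0.0190)


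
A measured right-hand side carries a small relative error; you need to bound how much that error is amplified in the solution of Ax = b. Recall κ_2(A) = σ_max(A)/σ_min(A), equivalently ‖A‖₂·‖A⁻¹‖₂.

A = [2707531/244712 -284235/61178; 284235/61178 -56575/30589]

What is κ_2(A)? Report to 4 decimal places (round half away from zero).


form AᵀA = [51025779169/354342976 -5314910265/88585744; -5314910265/88585744 553801525/22146436] with trace 354358601/2096704 and determinant 2640625/2096704
char-poly roots: 169 and 15625/2096704
κ = σ_max/σ_min = 13/(125/1448) = 150.5920

150.5920


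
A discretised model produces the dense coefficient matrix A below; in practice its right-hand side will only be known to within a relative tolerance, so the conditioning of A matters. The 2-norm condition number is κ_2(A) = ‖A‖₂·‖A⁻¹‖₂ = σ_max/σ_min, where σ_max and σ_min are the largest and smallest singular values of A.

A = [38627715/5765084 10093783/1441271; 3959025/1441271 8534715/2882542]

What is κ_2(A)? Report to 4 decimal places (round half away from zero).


183.5040

AᵀA = [10312913783025/196663867024 2706970846755/49165966756; 2706970846755/49165966756 2842480361749/49165966756]; tr = 25782205981/233845264, det = 337640625/935381056
λ_max, λ_min = (25782205981/233845264 ± √664643189585621922361/54683607495229696)/2 = 441/4, 765625/233845264
κ = σ_max/σ_min = (21/2)/(875/15292) = 183.5040


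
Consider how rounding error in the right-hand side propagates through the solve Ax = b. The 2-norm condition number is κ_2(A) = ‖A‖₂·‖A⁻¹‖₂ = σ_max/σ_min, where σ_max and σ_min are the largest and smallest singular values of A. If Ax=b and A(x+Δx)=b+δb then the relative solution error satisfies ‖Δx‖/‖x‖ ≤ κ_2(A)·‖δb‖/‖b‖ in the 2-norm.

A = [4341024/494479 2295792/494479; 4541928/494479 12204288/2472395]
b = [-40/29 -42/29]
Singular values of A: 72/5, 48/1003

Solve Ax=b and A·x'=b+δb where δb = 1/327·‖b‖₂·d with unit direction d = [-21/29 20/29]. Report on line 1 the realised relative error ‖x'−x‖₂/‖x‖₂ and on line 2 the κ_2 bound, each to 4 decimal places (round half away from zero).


from the listed singular values, σ₁ = 72/5, σ_n = 48/1003
κ = σ_max/σ_min = (72/5)/(48/1003) = 300.9000
bound on ‖Δx‖/‖x‖: κ·ε = 300.9000·1/327 = 0.9202
solve Ax = b  →  x = [-0.1225 -0.0654]
‖b‖ = 2.0000, ‖x‖ = 0.1389
with δb = [-0.0044 0.0042], A·Δx = δb → ‖Δx‖ = 0.1278
relative error = 0.9202
so the bound is sharp here: realised error equals the bound

0.9202
0.9202


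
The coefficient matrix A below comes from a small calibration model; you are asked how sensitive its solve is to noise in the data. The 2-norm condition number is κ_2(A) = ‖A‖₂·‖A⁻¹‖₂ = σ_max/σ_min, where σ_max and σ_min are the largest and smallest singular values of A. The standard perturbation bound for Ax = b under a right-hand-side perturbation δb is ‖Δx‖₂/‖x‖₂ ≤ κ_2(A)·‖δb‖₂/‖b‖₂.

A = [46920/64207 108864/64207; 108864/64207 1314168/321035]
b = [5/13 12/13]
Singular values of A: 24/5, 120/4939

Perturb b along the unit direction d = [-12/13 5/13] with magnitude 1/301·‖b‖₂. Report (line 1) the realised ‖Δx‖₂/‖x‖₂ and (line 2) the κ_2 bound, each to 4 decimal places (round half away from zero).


0.6563
0.6563

from the listed singular values, σ₁ = 24/5, σ_n = 120/4939
κ = σ_max/σ_min = (24/5)/(120/4939) = 197.5600
worst-case relative error ≤ 197.5600 × 1/301 = 0.6563
solve Ax = b  →  x = [0.0801 0.1923]
2-norm of b is 1.0000; of x, 0.2083
with δb = [-0.0031 0.0013], A·Δx = δb → ‖Δx‖ = 0.1367
realised ‖Δx‖/‖x‖ = 0.6563
so the bound is sharp here: realised error equals the bound


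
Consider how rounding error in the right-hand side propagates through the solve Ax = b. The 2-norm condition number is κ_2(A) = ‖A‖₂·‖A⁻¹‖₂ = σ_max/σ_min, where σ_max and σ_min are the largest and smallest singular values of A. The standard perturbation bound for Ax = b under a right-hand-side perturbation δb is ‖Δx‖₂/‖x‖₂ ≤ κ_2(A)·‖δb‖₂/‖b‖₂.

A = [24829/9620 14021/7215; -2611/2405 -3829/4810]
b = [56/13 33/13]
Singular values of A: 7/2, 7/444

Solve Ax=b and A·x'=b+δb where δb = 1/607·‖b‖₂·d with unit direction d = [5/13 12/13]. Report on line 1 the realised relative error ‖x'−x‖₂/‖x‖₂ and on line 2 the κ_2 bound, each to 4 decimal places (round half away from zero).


0.0021
0.3657

σ_max = 7/2, σ_min = 7/444
κ = σ_max/σ_min = (7/2)/(7/444) = 222.0000
bound on ‖Δx‖/‖x‖: κ·ε = 222.0000·1/607 = 0.3657
solve Ax = b  →  x = [-151.5429 203.4857]
2-norm of b is 5.0000; of x, 253.7157
δb = ε·‖b‖·d = [0.0032 0.0076]; solving A·Δx = δb gives ‖Δx‖ = 0.5225
dividing the unrounded norms, ‖Δx‖/‖x‖ = 0.0021
realised/bound (from unrounded values) ≈ 0.0056


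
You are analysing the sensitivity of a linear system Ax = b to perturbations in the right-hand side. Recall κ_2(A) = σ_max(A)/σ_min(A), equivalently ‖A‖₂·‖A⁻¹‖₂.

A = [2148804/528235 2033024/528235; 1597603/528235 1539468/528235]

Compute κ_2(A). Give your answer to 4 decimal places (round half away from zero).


form AᵀA = [286787759041/11161288609 273121151940/11161288609; 273121151940/11161288609 260125932304/11161288609] with trace 650313545/13271449 and determinant 614656/13271449
char-poly roots: 49 and 12544/13271449
so κ_2 = √(49 / (12544/13271449)) = 227.6875

227.6875


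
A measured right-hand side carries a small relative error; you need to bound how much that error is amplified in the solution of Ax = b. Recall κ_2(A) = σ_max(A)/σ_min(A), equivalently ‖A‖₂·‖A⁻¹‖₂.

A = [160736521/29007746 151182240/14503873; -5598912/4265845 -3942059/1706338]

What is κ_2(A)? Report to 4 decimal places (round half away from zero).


166.4720

form AᵀA = [405796433310169/12514118500900 38037217504176/625705925045; 38037217504176/625705925045 57058470786889/500564740036] with trace 3169996890973/21650724050 and determinant 5358972025/6928231696
λ_max, λ_min = (3169996890973/21650724050 ± √2511857492118043560030276/117188462972312100625)/2 = 14641/100, 9150625/1732057924
κ = σ_max/σ_min = (121/10)/(3025/41618) = 166.4720


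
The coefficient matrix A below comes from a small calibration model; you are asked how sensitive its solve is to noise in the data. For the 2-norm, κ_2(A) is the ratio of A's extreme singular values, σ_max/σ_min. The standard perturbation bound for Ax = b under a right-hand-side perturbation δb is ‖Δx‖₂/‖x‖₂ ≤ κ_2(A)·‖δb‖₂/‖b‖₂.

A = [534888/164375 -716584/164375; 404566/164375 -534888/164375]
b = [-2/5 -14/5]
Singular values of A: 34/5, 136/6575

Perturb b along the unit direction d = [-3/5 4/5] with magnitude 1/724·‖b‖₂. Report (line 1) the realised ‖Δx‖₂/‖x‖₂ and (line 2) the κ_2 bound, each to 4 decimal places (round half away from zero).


σ_max = 34/5, σ_min = 136/6575
κ_2(A) = (34/5) / (136/6575) = 328.7500
bound on ‖Δx‖/‖x‖: κ·ε = 328.7500·1/724 = 0.4541
solve Ax = b  →  x = [-77.5294 -57.7794]
‖b‖₂ = 2.8284 and ‖x‖₂ = 96.6916
with δb = [-0.0023 0.0031], A·Δx = δb → ‖Δx‖ = 0.1889
relative error = 0.0020
realised/bound (from unrounded values) ≈ 0.0043

0.0020
0.4541


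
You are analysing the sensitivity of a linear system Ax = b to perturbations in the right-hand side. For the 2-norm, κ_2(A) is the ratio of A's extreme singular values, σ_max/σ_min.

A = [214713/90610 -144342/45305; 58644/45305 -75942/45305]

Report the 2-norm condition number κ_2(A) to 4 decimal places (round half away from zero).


M = AᵀA = [207121617/28408900 -69029739/7102225; -69029739/7102225 92047752/7102225]. tr(M)=23012505/1136356, det(M)=6561/284089
solving λ² − 23012505/1136356·λ + 6561/284089 = 0 gives λ = 81/4, 324/284089
σ_max=√(81/4)=(9/2), σ_min=√(324/284089)=(18/533) → κ = 133.2500

133.2500


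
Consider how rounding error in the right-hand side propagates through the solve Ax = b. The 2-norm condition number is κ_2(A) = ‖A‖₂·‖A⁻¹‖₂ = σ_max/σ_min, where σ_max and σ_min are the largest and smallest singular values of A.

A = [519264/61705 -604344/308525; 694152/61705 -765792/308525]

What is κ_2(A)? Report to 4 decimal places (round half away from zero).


form AᵀA = [30059284032/152300281 -33815605248/761501405; -33815605248/761501405 38066762304/3807507025] with trace 469689984/2265025 and determinant 2985984/2265025
solving λ² − 469689984/2265025·λ + 2985984/2265025 = 0 gives λ = 5184/25, 576/90601
so κ_2 = √((5184/25) / (576/90601)) = 180.6000

180.6000


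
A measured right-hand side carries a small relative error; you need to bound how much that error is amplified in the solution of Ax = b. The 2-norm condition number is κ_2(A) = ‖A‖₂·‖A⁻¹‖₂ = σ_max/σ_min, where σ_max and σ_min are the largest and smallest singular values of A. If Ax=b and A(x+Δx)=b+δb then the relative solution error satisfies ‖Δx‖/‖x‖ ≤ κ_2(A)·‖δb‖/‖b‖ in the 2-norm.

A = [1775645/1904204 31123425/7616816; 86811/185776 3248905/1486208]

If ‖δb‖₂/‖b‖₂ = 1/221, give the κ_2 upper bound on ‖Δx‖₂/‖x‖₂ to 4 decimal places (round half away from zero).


0.7912

M = AᵀA = [218390693209/200747010304 7759734708195/1605976082432; 7759734708195/1605976082432 275911160404225/12847808659456]. tr(M)=172449830321/7642955776, det(M)=2036265625/122287292416
λ_max, λ_min = (172449830321/7642955776 ± √29735053205711674963041/58414772993891762176)/2 = 361/16, 5640625/7642955776
so κ_2 = √((361/16) / (5640625/7642955776)) = 174.8480
bound on ‖Δx‖/‖x‖: κ·ε = 174.8480·1/221 = 0.7912


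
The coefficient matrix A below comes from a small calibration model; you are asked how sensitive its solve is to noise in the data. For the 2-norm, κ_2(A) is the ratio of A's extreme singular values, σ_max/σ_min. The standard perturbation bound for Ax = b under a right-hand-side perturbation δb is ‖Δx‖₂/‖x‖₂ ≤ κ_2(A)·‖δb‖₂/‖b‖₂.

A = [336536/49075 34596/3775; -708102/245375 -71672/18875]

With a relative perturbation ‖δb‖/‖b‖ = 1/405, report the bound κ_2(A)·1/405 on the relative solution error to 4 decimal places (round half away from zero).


0.9321

M = AᵀA = [19720830916/356265625 26293928688/356265625; 26293928688/356265625 35058955984/356265625]. tr(M)=2191191476/14250625, det(M)=59105344/356265625
λ_max, λ_min = (2191191476/14250625 ± √4801185318400204176/203080312890625)/2 = 3844/25, 15376/14250625
so κ_2 = √((3844/25) / (15376/14250625)) = 377.5000
worst-case relative error ≤ 377.5000 × 1/405 = 0.9321


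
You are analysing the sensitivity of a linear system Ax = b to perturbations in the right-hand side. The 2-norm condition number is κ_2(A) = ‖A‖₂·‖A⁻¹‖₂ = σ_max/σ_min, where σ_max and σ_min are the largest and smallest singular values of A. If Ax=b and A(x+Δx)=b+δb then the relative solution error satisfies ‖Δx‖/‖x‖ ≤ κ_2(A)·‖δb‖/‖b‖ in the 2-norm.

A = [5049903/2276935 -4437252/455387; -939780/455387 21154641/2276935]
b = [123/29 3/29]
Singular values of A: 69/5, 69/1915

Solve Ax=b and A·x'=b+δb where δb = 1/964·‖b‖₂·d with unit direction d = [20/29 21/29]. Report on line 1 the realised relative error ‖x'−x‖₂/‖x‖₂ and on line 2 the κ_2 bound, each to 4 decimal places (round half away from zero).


largest singular value 69/5, smallest 69/1915
condition number: (69/5) ÷ (69/1915) = 383.0000
worst-case relative error ≤ 383.0000 × 1/964 = 0.3973
solve Ax = b  →  x = [81.2778 18.0647]
‖b‖₂ = 4.2426 and ‖x‖₂ = 83.2612
Δx = A⁻¹·δb where δb = 1/964·4.2426·d; ‖Δx‖ = 0.1221
dividing the unrounded norms, ‖Δx‖/‖x‖ = 0.0015
realised/bound (from unrounded values) ≈ 0.0037

0.0015
0.3973


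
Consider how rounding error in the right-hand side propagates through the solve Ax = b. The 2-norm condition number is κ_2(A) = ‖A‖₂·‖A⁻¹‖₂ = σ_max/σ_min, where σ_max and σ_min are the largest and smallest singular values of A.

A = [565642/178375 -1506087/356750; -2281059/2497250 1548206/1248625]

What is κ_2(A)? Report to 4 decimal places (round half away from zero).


399.5600

form AᵀA = [108661761769/9978012100 -36219957048/2494503025; -36219957048/2494503025 193174994881/9978012100] with trace 6036735133/199560242 and determinant 9150625/1596481936
solving λ² − 6036735133/199560242·λ + 9150625/1596481936 = 0 gives λ = 121/4, 75625/399120484
σ_max=√(121/4)=(11/2), σ_min=√(75625/399120484)=(275/19978) → κ = 399.5600


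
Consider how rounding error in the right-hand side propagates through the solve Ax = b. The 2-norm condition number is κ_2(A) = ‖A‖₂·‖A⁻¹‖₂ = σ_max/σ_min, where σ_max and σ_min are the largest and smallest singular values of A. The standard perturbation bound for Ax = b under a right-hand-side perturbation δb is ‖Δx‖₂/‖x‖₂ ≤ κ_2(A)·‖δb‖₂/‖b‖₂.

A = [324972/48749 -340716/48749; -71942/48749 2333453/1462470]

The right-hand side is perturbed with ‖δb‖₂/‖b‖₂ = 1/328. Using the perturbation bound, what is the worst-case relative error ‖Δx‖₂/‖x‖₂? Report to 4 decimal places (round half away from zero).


0.9281

AᵀA = [65902708/1413721 -1037944103/21205815; -1037944103/21205815 65391824089/1272348900]; tr = 148280929/1512900, det = 4356/42025
solving λ² − 148280929/1512900·λ + 4356/42025 = 0 gives λ = 9801/100, 16/15129
κ = σ_max/σ_min = (99/10)/(4/123) = 304.4250
κ_2(A)·‖δb‖/‖b‖ = 0.9281


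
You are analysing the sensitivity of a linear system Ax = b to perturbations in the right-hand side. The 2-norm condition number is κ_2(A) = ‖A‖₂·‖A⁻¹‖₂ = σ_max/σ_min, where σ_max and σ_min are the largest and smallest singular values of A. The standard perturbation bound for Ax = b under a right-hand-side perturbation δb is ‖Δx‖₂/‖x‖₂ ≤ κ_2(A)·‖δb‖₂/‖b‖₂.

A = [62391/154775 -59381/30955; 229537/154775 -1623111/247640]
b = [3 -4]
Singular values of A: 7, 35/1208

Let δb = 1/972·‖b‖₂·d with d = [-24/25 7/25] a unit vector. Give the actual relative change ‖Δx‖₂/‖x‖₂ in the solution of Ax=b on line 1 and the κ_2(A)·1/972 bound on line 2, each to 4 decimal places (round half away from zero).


0.0013
0.2486

σ_max = 7, σ_min = 35/1208
condition number: 7 ÷ (35/1208) = 241.6000
worst-case relative error ≤ 241.6000 × 1/972 = 0.2486
solve Ax = b  →  x = [-134.7840 -29.8871]
‖b‖₂ = 5.0000 and ‖x‖₂ = 138.0578
re-solving with b+δb shifts x by Δx of norm 0.1775
relative error = 0.0013
tightness: 0.0013 against a bound of 0.2486 (unrounded ratio ≈ 0.0052)


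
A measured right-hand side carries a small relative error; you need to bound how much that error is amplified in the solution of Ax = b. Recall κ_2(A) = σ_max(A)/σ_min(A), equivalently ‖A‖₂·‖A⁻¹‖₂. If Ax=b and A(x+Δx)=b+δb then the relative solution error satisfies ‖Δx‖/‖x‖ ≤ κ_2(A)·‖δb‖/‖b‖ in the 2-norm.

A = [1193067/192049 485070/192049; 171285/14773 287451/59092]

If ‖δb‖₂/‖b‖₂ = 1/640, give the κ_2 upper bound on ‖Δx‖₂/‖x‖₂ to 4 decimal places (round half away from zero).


0.3395

AᵀA = [22081744026/127622209 36801991575/510488836; 36801991575/510488836 61345437921/2041955344]; tr = 2453570073/12082576, det = 10556001/12082576
λ_max, λ_min = (2453570073/12082576 ± √6019495928383871025/145988642795776)/2 = 3249/16, 3249/755161
κ_2(A) = √(λ_max/λ_min) = √((3249/16) / (3249/755161)) = 217.2500
bound on ‖Δx‖/‖x‖: κ·ε = 217.2500·1/640 = 0.3395


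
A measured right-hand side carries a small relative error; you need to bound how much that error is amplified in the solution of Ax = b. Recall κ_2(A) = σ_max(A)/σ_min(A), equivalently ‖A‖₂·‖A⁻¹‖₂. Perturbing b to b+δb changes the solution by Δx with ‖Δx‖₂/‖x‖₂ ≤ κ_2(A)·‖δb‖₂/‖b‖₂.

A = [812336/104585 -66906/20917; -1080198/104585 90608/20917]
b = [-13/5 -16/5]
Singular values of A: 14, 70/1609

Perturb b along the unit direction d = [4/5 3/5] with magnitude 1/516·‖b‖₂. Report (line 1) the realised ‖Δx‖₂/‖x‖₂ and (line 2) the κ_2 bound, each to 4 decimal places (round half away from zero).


from the listed singular values, σ₁ = 14, σ_n = 70/1609
κ = σ_max/σ_min = 14/(70/1609) = 321.8000
κ_2(A)·‖δb‖/‖b‖ = 0.6236
solve Ax = b  →  x = [-35.2967 -84.8978]
‖b‖₂ = 4.1231 and ‖x‖₂ = 91.9429
δb = ε·‖b‖·d = [0.0064 0.0048]; solving A·Δx = δb gives ‖Δx‖ = 0.1837
dividing the unrounded norms, ‖Δx‖/‖x‖ = 0.0020
realised/bound (from unrounded values) ≈ 0.0032

0.0020
0.6236


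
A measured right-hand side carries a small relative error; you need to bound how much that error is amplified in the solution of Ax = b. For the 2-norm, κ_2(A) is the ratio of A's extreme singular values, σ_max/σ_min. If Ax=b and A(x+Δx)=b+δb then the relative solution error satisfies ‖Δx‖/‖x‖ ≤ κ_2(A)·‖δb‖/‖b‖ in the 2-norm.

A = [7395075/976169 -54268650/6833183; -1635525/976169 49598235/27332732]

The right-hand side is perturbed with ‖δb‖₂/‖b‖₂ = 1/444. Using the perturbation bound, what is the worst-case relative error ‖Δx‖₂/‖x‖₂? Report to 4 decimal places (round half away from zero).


AᵀA = [34123781250/566868481 -1003213623375/15872317468; -1003213623375/15872317468 29495161737225/444424889104]; tr = 66882528225/528448144, det = 102515625/528448144
λ_max, λ_min = (66882528225/528448144 ± √4473055885000872650625/279257440897044736)/2 = 2025/16, 50625/33028009
σ_max=√(2025/16)=(45/4), σ_min=√(50625/33028009)=(225/5747) → κ = 287.3500
bound on ‖Δx‖/‖x‖: κ·ε = 287.3500·1/444 = 0.6472

0.6472


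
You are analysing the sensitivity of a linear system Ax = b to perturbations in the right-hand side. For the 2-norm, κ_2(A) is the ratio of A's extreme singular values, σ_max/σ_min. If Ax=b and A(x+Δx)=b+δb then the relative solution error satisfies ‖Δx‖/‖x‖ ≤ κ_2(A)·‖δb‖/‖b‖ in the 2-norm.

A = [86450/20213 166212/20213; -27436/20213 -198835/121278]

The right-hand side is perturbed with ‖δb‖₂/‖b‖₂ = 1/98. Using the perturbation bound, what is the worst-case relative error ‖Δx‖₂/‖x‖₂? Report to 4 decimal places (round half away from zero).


form AᵀA = [4893716/243049 27266330/729147; 27266330/729147 615161689/8749764] with trace 2738185/30276 and determinant 130321/7569
char-poly roots: 361/4 and 1444/7569
κ = σ_max/σ_min = (19/2)/(38/87) = 21.7500
worst-case relative error ≤ 21.7500 × 1/98 = 0.2219

0.2219


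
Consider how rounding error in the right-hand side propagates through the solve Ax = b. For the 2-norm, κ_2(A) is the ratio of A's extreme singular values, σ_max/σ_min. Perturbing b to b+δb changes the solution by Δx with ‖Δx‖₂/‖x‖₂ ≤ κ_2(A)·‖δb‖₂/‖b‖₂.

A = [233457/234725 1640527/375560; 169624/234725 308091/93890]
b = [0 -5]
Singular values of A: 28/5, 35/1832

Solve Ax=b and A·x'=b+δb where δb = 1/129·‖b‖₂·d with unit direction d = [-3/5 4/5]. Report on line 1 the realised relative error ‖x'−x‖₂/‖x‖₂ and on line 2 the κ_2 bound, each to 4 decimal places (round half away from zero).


σ_max = 28/5, σ_min = 35/1832
condition number: (28/5) ÷ (35/1832) = 293.1200
perturbation bound = 293.1200·1/129 = 2.2722
solve Ax = b  →  x = [204.1472 -46.4822]
‖b‖₂ = 5.0000 and ‖x‖₂ = 209.3721
with δb = [-0.0233 0.0310], A·Δx = δb → ‖Δx‖ = 2.0288
dividing the unrounded norms, ‖Δx‖/‖x‖ = 0.0097
so the bound overstates the realised error by a factor of ≈ 234.4968 (computed from the unrounded values)

0.0097
2.2722


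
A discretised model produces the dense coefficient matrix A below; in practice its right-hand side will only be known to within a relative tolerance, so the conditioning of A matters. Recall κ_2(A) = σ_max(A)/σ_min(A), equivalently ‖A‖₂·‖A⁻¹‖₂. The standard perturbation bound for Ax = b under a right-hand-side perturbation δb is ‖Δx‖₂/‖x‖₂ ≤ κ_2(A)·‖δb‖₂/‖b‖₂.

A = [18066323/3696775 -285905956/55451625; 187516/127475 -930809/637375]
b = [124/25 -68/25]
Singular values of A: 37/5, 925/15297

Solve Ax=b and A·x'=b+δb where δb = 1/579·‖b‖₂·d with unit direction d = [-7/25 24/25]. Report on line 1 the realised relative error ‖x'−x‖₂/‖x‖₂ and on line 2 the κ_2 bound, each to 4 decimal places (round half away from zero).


0.0024
0.2114

largest singular value 37/5, smallest 925/15297
condition number: (37/5) ÷ (925/15297) = 122.3760
perturbation bound = 122.3760·1/579 = 0.2114
solve Ax = b  →  x = [-47.5284 -46.0116]
‖b‖₂ = 5.6569 and ‖x‖₂ = 66.1514
δb = ε·‖b‖·d = [-0.0027 0.0094]; solving A·Δx = δb gives ‖Δx‖ = 0.1616
relative error = 0.0024
so the bound overstates the realised error by a factor of ≈ 86.5358 (computed from the unrounded values)


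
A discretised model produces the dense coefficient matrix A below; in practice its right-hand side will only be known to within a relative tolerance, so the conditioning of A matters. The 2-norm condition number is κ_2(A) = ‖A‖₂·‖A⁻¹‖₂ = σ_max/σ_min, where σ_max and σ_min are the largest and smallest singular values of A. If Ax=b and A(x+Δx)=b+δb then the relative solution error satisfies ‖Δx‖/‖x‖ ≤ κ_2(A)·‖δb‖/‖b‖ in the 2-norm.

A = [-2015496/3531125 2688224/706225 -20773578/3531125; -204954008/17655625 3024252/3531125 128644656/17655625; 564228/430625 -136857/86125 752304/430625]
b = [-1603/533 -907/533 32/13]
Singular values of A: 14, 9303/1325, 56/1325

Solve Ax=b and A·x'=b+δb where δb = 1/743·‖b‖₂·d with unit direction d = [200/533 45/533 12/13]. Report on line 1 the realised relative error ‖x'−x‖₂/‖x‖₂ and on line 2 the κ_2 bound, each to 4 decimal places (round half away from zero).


0.0057
0.4458

from the listed singular values, σ₁ = 14, σ_n = 56/1325
κ = σ_max/σ_min = 14/(56/1325) = 331.2500
κ_2(A)·‖δb‖/‖b‖ = 0.4458
solve Ax = b  →  x = [8.8485 18.5867 11.6789]
‖b‖ = 4.2426, ‖x‖ = 23.6677
δb = ε·‖b‖·d = [0.0021 0.0005 0.0053]; solving A·Δx = δb gives ‖Δx‖ = 0.1351
realised ‖Δx‖/‖x‖ = 0.0057
so the bound overstates the realised error by a factor of ≈ 78.0994 (computed from the unrounded values)


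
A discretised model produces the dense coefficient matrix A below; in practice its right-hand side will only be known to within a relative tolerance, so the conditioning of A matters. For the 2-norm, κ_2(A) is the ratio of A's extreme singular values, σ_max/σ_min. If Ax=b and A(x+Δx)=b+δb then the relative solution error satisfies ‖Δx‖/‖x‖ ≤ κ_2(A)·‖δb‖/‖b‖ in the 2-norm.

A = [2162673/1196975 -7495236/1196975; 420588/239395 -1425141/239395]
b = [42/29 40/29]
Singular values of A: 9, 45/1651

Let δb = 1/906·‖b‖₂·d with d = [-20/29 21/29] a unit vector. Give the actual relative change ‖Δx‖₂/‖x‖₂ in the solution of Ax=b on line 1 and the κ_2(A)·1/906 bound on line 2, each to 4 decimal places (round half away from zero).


0.3645
0.3645

σ_max = 9, σ_min = 45/1651
κ_2(A) = 9 / (45/1651) = 330.2000
perturbation bound = 330.2000·1/906 = 0.3645
solve Ax = b  →  x = [0.0622 -0.2133]
‖b‖ = 2.0000, ‖x‖ = 0.2222
Δx = A⁻¹·δb where δb = 1/906·2.0000·d; ‖Δx‖ = 0.0810
dividing the unrounded norms, ‖Δx‖/‖x‖ = 0.3645
so the bound is sharp here: realised error equals the bound


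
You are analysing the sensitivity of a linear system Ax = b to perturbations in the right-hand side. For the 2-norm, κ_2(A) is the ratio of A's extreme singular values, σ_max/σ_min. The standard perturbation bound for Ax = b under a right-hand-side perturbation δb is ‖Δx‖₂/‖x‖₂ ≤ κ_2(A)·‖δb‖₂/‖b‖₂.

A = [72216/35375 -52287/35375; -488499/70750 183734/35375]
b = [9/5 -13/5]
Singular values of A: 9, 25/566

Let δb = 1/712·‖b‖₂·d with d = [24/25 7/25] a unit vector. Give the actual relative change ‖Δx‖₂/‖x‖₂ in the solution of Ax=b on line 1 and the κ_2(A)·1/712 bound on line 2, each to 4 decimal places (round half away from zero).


0.0044
0.2862

from the listed singular values, σ₁ = 9, σ_n = 25/566
κ_2(A) = 9 / (25/566) = 203.7600
perturbation bound = 203.7600·1/712 = 0.2862
solve Ax = b  →  x = [13.8507 17.9120]
‖b‖₂ = 3.1623 and ‖x‖₂ = 22.6425
δb = ε·‖b‖·d = [0.0043 0.0012]; solving A·Δx = δb gives ‖Δx‖ = 0.1006
realised ‖Δx‖/‖x‖ = 0.0044
tightness: 0.0044 against a bound of 0.2862 (unrounded ratio ≈ 0.0155)


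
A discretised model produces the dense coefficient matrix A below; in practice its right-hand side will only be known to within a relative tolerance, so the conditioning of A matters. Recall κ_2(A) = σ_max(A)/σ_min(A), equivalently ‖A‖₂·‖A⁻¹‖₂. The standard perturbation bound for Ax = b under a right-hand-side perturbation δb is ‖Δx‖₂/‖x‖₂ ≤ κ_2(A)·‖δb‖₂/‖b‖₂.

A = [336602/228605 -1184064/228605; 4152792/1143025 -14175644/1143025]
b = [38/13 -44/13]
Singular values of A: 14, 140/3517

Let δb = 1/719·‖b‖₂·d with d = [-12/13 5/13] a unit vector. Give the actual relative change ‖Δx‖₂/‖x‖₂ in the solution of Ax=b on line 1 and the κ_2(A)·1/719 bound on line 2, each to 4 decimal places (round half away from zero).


0.0016
0.4892

from the listed singular values, σ₁ = 14, σ_n = 140/3517
κ_2(A) = 14 / (140/3517) = 351.7000
bound on ‖Δx‖/‖x‖: κ·ε = 351.7000·1/719 = 0.4892
solve Ax = b  →  x = [-96.5063 -27.9989]
‖b‖ = 4.4721, ‖x‖ = 100.4858
re-solving with b+δb shifts x by Δx of norm 0.1563
relative error = 0.0016
tightness: 0.0016 against a bound of 0.4892 (unrounded ratio ≈ 0.0032)


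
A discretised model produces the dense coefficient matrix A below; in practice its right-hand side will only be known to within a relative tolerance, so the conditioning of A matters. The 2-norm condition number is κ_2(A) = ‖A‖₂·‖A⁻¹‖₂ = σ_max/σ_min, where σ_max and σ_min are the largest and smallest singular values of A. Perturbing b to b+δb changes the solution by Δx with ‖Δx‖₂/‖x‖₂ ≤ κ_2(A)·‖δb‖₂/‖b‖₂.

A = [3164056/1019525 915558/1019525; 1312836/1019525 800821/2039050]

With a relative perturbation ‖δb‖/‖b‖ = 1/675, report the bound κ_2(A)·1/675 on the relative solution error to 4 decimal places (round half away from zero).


AᵀA = [69436619728/6150480625 20251775754/6150480625; 20251775754/6150480625 23634911713/24601922500]; tr = 482210225/39363076, det = 38416/9840769
λ_max, λ_min = (482210225/39363076 ± √232502506343708769/1549451752181776)/2 = 49/4, 3136/9840769
κ = σ_max/σ_min = (7/2)/(56/3137) = 196.0625
worst-case relative error ≤ 196.0625 × 1/675 = 0.2905

0.2905


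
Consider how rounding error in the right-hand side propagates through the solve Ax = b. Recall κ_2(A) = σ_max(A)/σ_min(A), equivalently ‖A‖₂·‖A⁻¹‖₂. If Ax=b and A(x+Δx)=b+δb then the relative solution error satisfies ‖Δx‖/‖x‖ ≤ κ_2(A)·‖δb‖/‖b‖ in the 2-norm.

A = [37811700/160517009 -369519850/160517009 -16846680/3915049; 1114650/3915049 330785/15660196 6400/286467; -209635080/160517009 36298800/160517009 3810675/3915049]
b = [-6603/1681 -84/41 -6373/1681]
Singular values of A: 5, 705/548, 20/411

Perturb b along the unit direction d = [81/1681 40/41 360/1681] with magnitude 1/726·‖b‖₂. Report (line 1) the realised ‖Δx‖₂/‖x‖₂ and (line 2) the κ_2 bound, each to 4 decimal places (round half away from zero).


from the listed singular values, σ₁ = 5, σ_n = 20/411
κ_2(A) = 5 / (20/411) = 102.7500
bound on ‖Δx‖/‖x‖: κ·ε = 102.7500·1/726 = 0.1415
solve Ax = b  →  x = [-8.9694 54.0283 -28.4824]
2-norm of b is 5.8310; of x, 61.7313
re-solving with b+δb shifts x by Δx of norm 0.1650
relative error = 0.0027
so the bound overstates the realised error by a factor of ≈ 52.9341 (computed from the unrounded values)

0.0027
0.1415


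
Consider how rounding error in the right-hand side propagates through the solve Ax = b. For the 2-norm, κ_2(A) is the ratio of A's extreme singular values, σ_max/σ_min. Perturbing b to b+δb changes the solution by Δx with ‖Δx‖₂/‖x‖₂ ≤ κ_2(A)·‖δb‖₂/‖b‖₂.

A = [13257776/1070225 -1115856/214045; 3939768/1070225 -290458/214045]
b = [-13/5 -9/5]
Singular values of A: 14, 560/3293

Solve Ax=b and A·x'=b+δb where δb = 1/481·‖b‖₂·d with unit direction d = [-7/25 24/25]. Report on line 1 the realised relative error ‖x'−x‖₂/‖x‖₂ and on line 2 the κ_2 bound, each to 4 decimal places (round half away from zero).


largest singular value 14, smallest 560/3293
condition number: 14 ÷ (560/3293) = 82.3250
worst-case relative error ≤ 82.3250 × 1/481 = 0.1712
solve Ax = b  →  x = [-2.4595 -5.3456]
‖b‖ = 3.1623, ‖x‖ = 5.8843
with δb = [-0.0018 0.0063], A·Δx = δb → ‖Δx‖ = 0.0387
dividing the unrounded norms, ‖Δx‖/‖x‖ = 0.0066
realised/bound (from unrounded values) ≈ 0.0384

0.0066
0.1712


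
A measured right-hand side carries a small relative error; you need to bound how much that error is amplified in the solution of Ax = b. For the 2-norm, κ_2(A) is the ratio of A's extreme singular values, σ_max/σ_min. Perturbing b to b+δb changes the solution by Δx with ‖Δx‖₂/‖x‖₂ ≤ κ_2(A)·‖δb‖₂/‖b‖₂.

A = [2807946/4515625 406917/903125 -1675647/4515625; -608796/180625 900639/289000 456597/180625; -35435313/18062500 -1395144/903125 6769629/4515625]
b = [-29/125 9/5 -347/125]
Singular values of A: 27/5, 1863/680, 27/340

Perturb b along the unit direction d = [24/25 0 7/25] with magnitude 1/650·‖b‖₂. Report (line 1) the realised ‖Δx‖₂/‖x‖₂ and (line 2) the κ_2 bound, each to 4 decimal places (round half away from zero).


from the listed singular values, σ₁ = 27/5, σ_n = 27/340
κ = σ_max/σ_min = (27/5)/(27/340) = 68.0000
perturbation bound = 68.0000·1/650 = 0.1046
solve Ax = b  →  x = [-7.2740 1.0533 -10.2852]
‖b‖ = 3.3166, ‖x‖ = 12.6415
with δb = [0.0049 0.0000 0.0014], A·Δx = δb → ‖Δx‖ = 0.0643
realised ‖Δx‖/‖x‖ = 0.0051
realised/bound (from unrounded values) ≈ 0.0486

0.0051
0.1046


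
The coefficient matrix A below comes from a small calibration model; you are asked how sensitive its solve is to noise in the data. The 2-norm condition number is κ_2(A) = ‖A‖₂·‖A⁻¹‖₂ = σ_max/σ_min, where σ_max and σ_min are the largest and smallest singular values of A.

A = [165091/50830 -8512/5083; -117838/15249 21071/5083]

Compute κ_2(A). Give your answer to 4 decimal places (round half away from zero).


AᵀA = [9667898041/137592900 -85933162/2293215; -85933162/2293215 3055865/152881]; tr = 42969469/476100, det = 130321/476100
λ_max, λ_min = (42969469/476100 ± √1846127082829561/226671210000)/2 = 361/4, 361/119025
κ_2(A) = √(λ_max/λ_min) = √((361/4) / (361/119025)) = 172.5000

172.5000


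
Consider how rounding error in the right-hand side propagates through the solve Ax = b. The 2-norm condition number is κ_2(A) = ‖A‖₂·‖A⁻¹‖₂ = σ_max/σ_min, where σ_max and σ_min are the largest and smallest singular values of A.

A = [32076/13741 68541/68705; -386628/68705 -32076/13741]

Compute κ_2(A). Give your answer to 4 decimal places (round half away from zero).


M = AᵀA = [13477150368/363105925 1123076988/72621185; 1123076988/72621185 2339970237/363105925]. tr(M)=243340317/5586245, det(M)=18974736/698280625
char-poly roots: 1089/25 and 17424/27931225
σ_max=√(1089/25)=(33/5), σ_min=√(17424/27931225)=(132/5285) → κ = 264.2500

264.2500


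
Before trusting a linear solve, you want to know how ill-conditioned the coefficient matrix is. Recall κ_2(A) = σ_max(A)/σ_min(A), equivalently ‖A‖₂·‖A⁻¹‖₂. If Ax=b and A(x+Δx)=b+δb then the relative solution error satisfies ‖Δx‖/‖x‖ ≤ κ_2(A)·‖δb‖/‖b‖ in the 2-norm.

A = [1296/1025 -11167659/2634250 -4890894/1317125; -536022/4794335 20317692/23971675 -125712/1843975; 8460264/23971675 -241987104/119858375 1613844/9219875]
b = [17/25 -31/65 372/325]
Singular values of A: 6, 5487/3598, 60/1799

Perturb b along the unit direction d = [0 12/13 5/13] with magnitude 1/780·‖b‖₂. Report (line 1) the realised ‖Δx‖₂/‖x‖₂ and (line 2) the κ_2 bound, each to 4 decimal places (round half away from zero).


largest singular value 6, smallest 60/1799
κ_2(A) = 6 / (60/1799) = 179.9000
κ_2(A)·‖δb‖/‖b‖ = 0.2306
solve Ax = b  →  x = [0.0366 -0.5235 0.4270]
‖b‖ = 1.4142, ‖x‖ = 0.6766
with δb = [0.0000 0.0017 0.0007], A·Δx = δb → ‖Δx‖ = 0.0544
relative error = 0.0803
so the bound overstates the realised error by a factor of ≈ 2.8705 (computed from the unrounded values)

0.0803
0.2306


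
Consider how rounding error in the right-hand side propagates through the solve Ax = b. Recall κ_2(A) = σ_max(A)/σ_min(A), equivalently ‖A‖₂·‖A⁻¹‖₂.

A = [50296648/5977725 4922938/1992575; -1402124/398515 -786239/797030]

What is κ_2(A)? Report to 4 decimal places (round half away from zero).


229.9125

M = AᵀA = [17586342811216/211439030625 1709748231646/70479676875; 1709748231646/70479676875 665062534529/93972902500]. tr(M)=122129494489/1353209796, det(M)=52128400/338302449
eigenvalues of AᵀA: λ = (tr ± √(tr²−4·det))/2 = 361/4, 577600/338302449
so κ_2 = √((361/4) / (577600/338302449)) = 229.9125


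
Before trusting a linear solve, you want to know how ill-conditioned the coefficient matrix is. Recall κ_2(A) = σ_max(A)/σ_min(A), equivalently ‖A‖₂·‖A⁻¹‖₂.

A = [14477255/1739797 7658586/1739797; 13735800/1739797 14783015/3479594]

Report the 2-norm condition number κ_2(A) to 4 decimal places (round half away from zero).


M = AᵀA = [473558994025/3599160049 252560726730/3599160049; 252560726730/3599160049 538826742649/14396640196]. tr(M)=8418902141/49815364, det(M)=17850625/49815364
char-poly roots: 169 and 105625/49815364
so κ_2 = √(169 / (105625/49815364)) = 282.3200

282.3200


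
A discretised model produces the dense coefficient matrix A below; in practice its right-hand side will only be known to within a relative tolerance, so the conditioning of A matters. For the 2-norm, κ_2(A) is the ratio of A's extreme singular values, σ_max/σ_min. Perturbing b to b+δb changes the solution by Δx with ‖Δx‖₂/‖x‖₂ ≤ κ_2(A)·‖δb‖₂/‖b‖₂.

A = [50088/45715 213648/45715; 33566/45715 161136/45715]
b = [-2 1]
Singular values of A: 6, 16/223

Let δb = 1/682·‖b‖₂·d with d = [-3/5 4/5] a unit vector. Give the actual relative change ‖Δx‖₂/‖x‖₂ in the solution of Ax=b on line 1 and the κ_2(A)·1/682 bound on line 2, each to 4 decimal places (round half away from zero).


0.0016
0.1226

σ_max = 6, σ_min = 16/223
κ_2(A) = 6 / (16/223) = 83.6250
κ_2(A)·‖δb‖/‖b‖ = 0.1226
solve Ax = b  →  x = [-27.2317 5.9563]
‖b‖ = 2.2361, ‖x‖ = 27.8755
re-solving with b+δb shifts x by Δx of norm 0.0457
dividing the unrounded norms, ‖Δx‖/‖x‖ = 0.0016
realised/bound (from unrounded values) ≈ 0.0134


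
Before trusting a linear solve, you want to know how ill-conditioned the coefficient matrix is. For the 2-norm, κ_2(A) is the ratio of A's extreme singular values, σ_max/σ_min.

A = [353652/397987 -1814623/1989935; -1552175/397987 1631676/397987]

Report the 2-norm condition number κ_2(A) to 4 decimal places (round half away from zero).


388.2800

AᵀA = [1507624609/94225849 -7914918816/471129245; -7914918816/471129245 41553849409/2355646225]; tr = 79244464634/2355646225, det = 707281/94225849
λ_max, λ_min = (79244464634/2355646225 ± √6279518564747510331456/5549069137356750625)/2 = 841/25, 21025/94225849
κ = σ_max/σ_min = (29/5)/(145/9707) = 388.2800


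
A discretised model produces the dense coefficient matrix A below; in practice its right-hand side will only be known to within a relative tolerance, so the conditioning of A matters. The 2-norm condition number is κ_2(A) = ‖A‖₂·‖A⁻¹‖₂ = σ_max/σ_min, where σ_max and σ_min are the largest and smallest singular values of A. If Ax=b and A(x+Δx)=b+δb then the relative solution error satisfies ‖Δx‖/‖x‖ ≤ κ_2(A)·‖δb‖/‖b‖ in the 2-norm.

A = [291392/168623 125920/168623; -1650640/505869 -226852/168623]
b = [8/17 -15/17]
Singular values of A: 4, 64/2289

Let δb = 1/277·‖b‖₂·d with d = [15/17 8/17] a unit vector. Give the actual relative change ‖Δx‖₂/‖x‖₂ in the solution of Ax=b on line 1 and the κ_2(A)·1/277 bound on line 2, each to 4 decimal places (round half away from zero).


0.5165
0.5165

largest singular value 4, smallest 64/2289
condition number: 4 ÷ (64/2289) = 143.0625
bound on ‖Δx‖/‖x‖: κ·ε = 143.0625·1/277 = 0.5165
solve Ax = b  →  x = [0.2308 0.0962]
2-norm of b is 1.0000; of x, 0.2500
re-solving with b+δb shifts x by Δx of norm 0.1291
dividing the unrounded norms, ‖Δx‖/‖x‖ = 0.5165
realised/bound = 1 exactly: the bound is attained for this b and d


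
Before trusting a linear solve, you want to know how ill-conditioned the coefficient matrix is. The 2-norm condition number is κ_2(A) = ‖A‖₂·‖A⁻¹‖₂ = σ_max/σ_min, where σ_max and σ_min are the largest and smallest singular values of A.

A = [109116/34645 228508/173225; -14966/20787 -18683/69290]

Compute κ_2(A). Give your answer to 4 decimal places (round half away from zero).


M = AᵀA = [67076884/6426225 46577489/10710375; 46577489/10710375 129440801/71402500]. tr(M)=46583761/3802500, det(M)=9604/950625
λ_max, λ_min = (46583761/3802500 ± √2169462481545121/14459006250000)/2 = 49/4, 784/950625
κ_2(A) = √(λ_max/λ_min) = √((49/4) / (784/950625)) = 121.8750

121.8750


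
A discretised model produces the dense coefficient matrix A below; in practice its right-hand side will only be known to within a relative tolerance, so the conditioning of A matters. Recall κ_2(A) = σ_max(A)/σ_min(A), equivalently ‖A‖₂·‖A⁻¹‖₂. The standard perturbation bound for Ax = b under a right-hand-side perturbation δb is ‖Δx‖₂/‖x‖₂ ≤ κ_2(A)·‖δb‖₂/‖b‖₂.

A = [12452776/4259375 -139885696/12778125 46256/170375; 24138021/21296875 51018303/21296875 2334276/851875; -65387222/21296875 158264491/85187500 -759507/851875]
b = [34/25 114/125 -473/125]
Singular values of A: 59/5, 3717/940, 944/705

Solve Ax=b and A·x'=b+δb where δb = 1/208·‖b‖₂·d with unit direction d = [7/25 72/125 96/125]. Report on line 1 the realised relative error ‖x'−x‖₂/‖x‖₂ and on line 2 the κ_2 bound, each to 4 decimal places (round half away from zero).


0.0088
0.0424

from the listed singular values, σ₁ = 59/5, σ_n = 944/705
κ_2(A) = (59/5) / (944/705) = 8.8125
bound on ‖Δx‖/‖x‖: κ·ε = 8.8125·1/208 = 0.0424
solve Ax = b  →  x = [1.5638 0.2795 -0.5584]
‖b‖ = 4.1231, ‖x‖ = 1.6838
Δx = A⁻¹·δb where δb = 1/208·4.1231·d; ‖Δx‖ = 0.0148
relative error = 0.0088
so the bound overstates the realised error by a factor of ≈ 4.8190 (computed from the unrounded values)
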